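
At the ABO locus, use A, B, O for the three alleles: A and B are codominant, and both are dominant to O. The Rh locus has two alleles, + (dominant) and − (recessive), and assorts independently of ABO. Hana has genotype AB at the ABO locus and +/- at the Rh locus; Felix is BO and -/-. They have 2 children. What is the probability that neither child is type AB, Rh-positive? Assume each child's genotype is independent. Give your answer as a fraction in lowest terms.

49/64

ABO cross AB × BO → 1/4 A, 1/2 B, 1/4 AB.
Rh cross +/- × -/- → 1/2 Rh+, 1/2 Rh-; so P(type AB, Rh-positive) = 1/4 × 1/2 = 1/8 per child.
P(not type AB, Rh-positive) = 7/8 for one child; (7/8)^2 = 49/64.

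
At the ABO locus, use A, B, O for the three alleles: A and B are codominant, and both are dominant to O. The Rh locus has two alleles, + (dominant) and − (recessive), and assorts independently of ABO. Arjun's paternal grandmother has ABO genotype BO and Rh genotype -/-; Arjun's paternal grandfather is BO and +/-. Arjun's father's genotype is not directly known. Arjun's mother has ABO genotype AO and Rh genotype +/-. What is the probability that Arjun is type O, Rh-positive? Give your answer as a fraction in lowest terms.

5/32

Arjun's father's ABO genotype from BO × BO: 1/4 BB, 1/2 BO, 1/4 OO.
Crossing each possibility with the mother AO and summing P(type O): 1/4·0 + 1/2·1/4 + 1/4·1/2 = 1/4.
Similarly for Rh via the father's Rh distribution: P(Rh+) = 5/8.
Independent loci: 1/4 × 5/8 = 5/32.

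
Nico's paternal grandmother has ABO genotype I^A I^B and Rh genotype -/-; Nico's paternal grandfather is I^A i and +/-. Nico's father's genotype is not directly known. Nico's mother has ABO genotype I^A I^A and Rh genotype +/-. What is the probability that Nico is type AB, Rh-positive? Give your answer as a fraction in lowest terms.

Nico's father's ABO genotype from I^A I^B × I^A i: 1/4 I^A I^A, 1/4 I^A I^B, 1/4 I^A i, 1/4 I^B i.
Crossing each possibility with the mother I^A I^A and summing P(type AB): 1/4·0 + 1/4·1/2 + 1/4·0 + 1/4·1/2 = 1/4.
Similarly for Rh via the father's Rh distribution: P(Rh+) = 5/8.
Independent loci: 1/4 × 5/8 = 5/32.

5/32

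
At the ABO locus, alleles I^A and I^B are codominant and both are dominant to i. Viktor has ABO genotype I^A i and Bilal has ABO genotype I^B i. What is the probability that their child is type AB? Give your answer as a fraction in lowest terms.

ABO cross I^A i × I^B i → offspring phenotypes: 1/4 O, 1/4 A, 1/4 B, 1/4 AB.
So P(type AB) = 1/4.

1/4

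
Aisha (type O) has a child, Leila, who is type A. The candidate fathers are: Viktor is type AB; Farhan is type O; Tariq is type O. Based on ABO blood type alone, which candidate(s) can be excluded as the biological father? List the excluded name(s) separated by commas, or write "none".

A candidate is excluded only if no genotype consistent with his phenotype could produce a type A child with a type O mother.
Farhan (type O): no genotype consistent with that phenotype can produce a type-A child with a type-O mother.
Tariq (type O): no genotype consistent with that phenotype can produce a type-A child with a type-O mother.

Farhan, Tariq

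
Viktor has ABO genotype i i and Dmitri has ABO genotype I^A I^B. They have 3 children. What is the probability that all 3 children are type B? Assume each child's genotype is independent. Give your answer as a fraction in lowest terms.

1/8

ABO cross i i × I^A I^B → 1/2 A, 1/2 B.
So P(type B) = 1/2 per child.
All 3 independent: (1/2)^3 = 1/8.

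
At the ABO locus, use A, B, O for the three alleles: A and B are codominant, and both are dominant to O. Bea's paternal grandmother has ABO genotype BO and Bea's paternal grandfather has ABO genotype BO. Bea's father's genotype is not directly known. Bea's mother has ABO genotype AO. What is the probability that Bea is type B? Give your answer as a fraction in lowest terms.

1/4

Bea's father's ABO genotype from BO × BO: 1/4 BB, 1/2 BO, 1/4 OO.
Crossing each possibility with the mother AO and summing P(type B): 1/4·1/2 + 1/2·1/4 + 1/4·0 = 1/4.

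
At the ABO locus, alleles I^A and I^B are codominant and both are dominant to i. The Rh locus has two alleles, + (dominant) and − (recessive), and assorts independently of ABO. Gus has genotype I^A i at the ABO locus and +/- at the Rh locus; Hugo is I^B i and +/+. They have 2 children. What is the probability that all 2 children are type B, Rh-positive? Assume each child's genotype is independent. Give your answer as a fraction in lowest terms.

1/16

ABO cross I^A i × I^B i → 1/4 O, 1/4 A, 1/4 B, 1/4 AB.
Rh cross +/- × +/+ → 1 Rh+; so P(type B, Rh-positive) = 1/4 × 1 = 1/4 per child.
All 2 independent: (1/4)^2 = 1/16.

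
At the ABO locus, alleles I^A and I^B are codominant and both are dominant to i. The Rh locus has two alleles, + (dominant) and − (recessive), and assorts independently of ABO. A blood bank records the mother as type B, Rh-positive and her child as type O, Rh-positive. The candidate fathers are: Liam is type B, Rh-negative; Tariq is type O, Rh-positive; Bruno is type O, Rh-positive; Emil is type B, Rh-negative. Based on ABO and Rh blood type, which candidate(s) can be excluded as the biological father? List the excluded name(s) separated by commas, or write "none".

A candidate is excluded only if no genotype consistent with his phenotype could produce a type O, Rh-positive child with a type B, Rh-positive mother.
Every candidate has at least one consistent genotype combination, so none can be excluded.

none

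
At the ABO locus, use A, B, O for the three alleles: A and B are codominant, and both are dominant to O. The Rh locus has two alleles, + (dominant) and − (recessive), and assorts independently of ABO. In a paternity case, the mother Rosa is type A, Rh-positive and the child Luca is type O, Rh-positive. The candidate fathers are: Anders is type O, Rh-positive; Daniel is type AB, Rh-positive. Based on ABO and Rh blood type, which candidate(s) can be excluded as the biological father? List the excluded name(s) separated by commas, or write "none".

Daniel

A candidate is excluded only if no genotype consistent with his phenotype could produce a type O, Rh-positive child with a type A, Rh-positive mother.
Daniel (type AB, Rh+): no genotype consistent with that phenotype can produce a type-O Rh+ child with a type-A mother.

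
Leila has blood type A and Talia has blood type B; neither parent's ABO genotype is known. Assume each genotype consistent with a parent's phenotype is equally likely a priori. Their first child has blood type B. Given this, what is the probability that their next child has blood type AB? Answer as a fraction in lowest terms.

5/12

Possible genotypes: Leila ∈ {I^A I^A, I^A i}; Talia ∈ {I^B I^B, I^B i}.
Weight each parental genotype pair by prior × P(type-B child):
  I^A i × I^B I^B: posterior weight 2/3; P(next child type AB) = 1/2.
  I^A i × I^B i: posterior weight 1/3; P(next child type AB) = 1/4.
Weighted sum = 5/12.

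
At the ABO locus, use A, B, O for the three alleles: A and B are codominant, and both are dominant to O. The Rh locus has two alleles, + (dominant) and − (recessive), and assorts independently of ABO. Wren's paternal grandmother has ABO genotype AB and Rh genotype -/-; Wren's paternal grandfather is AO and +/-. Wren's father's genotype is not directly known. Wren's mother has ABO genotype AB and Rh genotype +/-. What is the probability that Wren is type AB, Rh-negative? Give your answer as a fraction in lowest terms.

9/64

Wren's father's ABO genotype from AB × AO: 1/4 AA, 1/4 AB, 1/4 AO, 1/4 BO.
Crossing each possibility with the mother AB and summing P(type AB): 1/4·1/2 + 1/4·1/2 + 1/4·1/4 + 1/4·1/4 = 3/8.
Similarly for Rh via the father's Rh distribution: P(Rh-) = 3/8.
Independent loci: 3/8 × 3/8 = 9/64.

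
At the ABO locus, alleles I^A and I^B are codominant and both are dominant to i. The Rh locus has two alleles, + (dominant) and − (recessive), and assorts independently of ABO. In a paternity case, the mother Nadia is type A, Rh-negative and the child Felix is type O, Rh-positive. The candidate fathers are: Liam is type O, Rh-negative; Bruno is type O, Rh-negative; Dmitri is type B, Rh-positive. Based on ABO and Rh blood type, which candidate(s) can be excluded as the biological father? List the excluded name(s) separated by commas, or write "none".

Liam, Bruno

A candidate is excluded only if no genotype consistent with his phenotype could produce a type O, Rh-positive child with a type A, Rh-negative mother.
Liam (type O, Rh-): no genotype consistent with that phenotype can produce a type-O Rh+ child with a type-A mother.
Bruno (type O, Rh-): no genotype consistent with that phenotype can produce a type-O Rh+ child with a type-A mother.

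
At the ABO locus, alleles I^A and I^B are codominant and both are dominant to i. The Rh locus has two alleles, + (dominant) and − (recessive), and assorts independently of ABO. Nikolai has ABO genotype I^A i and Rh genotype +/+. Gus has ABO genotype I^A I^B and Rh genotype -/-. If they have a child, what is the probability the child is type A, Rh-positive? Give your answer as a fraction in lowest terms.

ABO cross I^A i × I^A I^B → offspring phenotypes: 1/2 A, 1/4 B, 1/4 AB.
Rh cross +/+ × -/- → 1 Rh+.
Independent loci: P(type A, Rh-positive) = 1/2 × 1 = 1/2.

1/2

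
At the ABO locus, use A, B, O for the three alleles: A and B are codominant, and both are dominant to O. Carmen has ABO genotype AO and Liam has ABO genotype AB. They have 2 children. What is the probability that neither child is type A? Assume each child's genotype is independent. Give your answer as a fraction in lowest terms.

ABO cross AO × AB → 1/2 A, 1/4 B, 1/4 AB.
So P(type A) = 1/2 per child.
P(not type A) = 1/2 for one child; (1/2)^2 = 1/4.

1/4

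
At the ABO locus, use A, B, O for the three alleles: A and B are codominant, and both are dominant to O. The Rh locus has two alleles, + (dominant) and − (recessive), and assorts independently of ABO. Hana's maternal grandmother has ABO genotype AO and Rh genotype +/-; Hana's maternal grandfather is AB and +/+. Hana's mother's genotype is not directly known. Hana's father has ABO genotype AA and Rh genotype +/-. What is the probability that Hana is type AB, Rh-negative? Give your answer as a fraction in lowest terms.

1/32

Hana's mother's ABO genotype from AO × AB: 1/4 AA, 1/4 AB, 1/4 AO, 1/4 BO.
Crossing each possibility with the father AA and summing P(type AB): 1/4·0 + 1/4·1/2 + 1/4·0 + 1/4·1/2 = 1/4.
Similarly for Rh via the mother's Rh distribution: P(Rh-) = 1/8.
Independent loci: 1/4 × 1/8 = 1/32.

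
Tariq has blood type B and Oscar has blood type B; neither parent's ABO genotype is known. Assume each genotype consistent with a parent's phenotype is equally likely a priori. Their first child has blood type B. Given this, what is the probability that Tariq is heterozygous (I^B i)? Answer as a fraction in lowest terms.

7/15

Possible genotypes: Tariq ∈ {I^B I^B, I^B i}; Oscar ∈ {I^B I^B, I^B i}.
Weight each parental genotype pair by prior × P(type-B child):
  I^B I^B × I^B I^B: posterior weight 4/15.
  I^B I^B × I^B i: posterior weight 4/15.
  I^B i × I^B I^B: posterior weight 4/15.
  I^B i × I^B i: posterior weight 1/5.
Sum the posterior weight over pairs where Tariq is I^B i: 7/15.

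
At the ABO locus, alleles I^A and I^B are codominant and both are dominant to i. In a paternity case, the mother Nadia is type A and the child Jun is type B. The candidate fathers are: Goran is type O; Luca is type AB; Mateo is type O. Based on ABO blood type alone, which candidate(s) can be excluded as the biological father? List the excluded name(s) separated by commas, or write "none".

Goran, Mateo

A candidate is excluded only if no genotype consistent with his phenotype could produce a type B child with a type A mother.
Goran (type O): no genotype consistent with that phenotype can produce a type-B child with a type-A mother.
Mateo (type O): no genotype consistent with that phenotype can produce a type-B child with a type-A mother.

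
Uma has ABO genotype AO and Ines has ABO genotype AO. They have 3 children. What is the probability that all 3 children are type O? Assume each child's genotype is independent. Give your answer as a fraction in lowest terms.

ABO cross AO × AO → 1/4 O, 3/4 A.
So P(type O) = 1/4 per child.
All 3 independent: (1/4)^3 = 1/64.

1/64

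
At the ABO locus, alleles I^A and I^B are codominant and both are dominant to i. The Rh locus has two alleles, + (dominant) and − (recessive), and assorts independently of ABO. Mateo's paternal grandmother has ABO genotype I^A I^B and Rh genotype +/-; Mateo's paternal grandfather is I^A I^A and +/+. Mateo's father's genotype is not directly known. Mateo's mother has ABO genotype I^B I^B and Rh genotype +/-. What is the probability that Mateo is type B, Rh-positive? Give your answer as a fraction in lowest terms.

Mateo's father's ABO genotype from I^A I^B × I^A I^A: 1/2 I^A I^A, 1/2 I^A I^B.
Crossing each possibility with the mother I^B I^B and summing P(type B): 1/2·0 + 1/2·1/2 = 1/4.
Similarly for Rh via the father's Rh distribution: P(Rh+) = 7/8.
Independent loci: 1/4 × 7/8 = 7/32.

7/32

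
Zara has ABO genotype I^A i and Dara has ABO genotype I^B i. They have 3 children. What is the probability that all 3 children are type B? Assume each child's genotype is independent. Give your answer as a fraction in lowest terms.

ABO cross I^A i × I^B i → 1/4 O, 1/4 A, 1/4 B, 1/4 AB.
So P(type B) = 1/4 per child.
All 3 independent: (1/4)^3 = 1/64.

1/64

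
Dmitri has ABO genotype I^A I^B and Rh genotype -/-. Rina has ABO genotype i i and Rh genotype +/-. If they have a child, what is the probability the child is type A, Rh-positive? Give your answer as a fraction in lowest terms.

ABO cross I^A I^B × i i → offspring phenotypes: 1/2 A, 1/2 B.
Rh cross -/- × +/- → 1/2 Rh+, 1/2 Rh-.
Independent loci: P(type A, Rh-positive) = 1/2 × 1/2 = 1/4.

1/4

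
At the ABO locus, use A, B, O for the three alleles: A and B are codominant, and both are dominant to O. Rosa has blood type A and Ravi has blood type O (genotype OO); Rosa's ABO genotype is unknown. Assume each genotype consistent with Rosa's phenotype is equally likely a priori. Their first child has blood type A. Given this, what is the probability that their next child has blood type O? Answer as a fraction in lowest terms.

Possible genotypes: Rosa ∈ {AA, AO}; Ravi ∈ {OO}.
Weight each parental genotype pair by prior × P(type-A child):
  AA × OO: posterior weight 2/3; P(next child type O) = 0.
  AO × OO: posterior weight 1/3; P(next child type O) = 1/2.
Weighted sum = 1/6.

1/6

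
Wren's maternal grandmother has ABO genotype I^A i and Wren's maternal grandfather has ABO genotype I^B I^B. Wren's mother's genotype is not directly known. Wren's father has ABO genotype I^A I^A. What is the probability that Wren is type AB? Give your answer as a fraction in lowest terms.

1/2

Wren's mother's ABO genotype from I^A i × I^B I^B: 1/2 I^A I^B, 1/2 I^B i.
Crossing each possibility with the father I^A I^A and summing P(type AB): 1/2·1/2 + 1/2·1/2 = 1/2.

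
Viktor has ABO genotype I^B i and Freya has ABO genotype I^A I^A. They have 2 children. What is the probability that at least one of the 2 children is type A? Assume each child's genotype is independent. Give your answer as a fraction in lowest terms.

ABO cross I^B i × I^A I^A → 1/2 A, 1/2 AB.
So P(type A) = 1/2 per child.
P(none) = (1/2)^2 = 1/4; P(at least one) = 1 − 1/4 = 3/4.

3/4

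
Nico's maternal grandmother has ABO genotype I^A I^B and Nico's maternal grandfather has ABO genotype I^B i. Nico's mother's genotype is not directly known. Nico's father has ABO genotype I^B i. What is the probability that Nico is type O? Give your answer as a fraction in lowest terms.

Nico's mother's ABO genotype from I^A I^B × I^B i: 1/4 I^A I^B, 1/4 I^A i, 1/4 I^B I^B, 1/4 I^B i.
Crossing each possibility with the father I^B i and summing P(type O): 1/4·0 + 1/4·1/4 + 1/4·0 + 1/4·1/4 = 1/8.

1/8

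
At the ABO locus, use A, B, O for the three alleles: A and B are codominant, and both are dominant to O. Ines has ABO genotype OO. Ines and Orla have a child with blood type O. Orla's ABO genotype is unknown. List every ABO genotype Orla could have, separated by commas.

AO, BO, OO

For each candidate genotype of Orla, check whether crossing it with OO can produce every observed child phenotype.
  AA → possible child types {A} ✗
  AB → possible child types {A, B} ✗
  AO → possible child types {O, A} ✓
  BB → possible child types {B} ✗
  BO → possible child types {O, B} ✓
  OO → possible child types {O} ✓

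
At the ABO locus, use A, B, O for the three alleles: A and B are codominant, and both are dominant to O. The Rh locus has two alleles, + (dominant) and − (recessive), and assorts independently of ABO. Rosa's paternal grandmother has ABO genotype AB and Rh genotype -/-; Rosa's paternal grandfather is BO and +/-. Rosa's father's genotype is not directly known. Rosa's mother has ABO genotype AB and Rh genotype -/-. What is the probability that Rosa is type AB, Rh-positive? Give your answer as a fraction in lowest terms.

3/32

Rosa's father's ABO genotype from AB × BO: 1/4 AB, 1/4 AO, 1/4 BB, 1/4 BO.
Crossing each possibility with the mother AB and summing P(type AB): 1/4·1/2 + 1/4·1/4 + 1/4·1/2 + 1/4·1/4 = 3/8.
Similarly for Rh via the father's Rh distribution: P(Rh+) = 1/4.
Independent loci: 3/8 × 1/4 = 3/32.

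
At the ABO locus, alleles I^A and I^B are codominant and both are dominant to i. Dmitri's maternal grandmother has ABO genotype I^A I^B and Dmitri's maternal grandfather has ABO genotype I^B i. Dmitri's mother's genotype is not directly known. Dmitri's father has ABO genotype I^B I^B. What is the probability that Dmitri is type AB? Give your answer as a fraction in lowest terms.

Dmitri's mother's ABO genotype from I^A I^B × I^B i: 1/4 I^A I^B, 1/4 I^A i, 1/4 I^B I^B, 1/4 I^B i.
Crossing each possibility with the father I^B I^B and summing P(type AB): 1/4·1/2 + 1/4·1/2 + 1/4·0 + 1/4·0 = 1/4.

1/4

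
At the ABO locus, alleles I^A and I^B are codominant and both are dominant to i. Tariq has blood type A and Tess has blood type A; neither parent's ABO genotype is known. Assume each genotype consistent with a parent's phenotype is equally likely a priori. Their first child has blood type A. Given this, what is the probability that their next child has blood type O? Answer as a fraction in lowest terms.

Possible genotypes: Tariq ∈ {I^A I^A, I^A i}; Tess ∈ {I^A I^A, I^A i}.
Weight each parental genotype pair by prior × P(type-A child):
  I^A I^A × I^A I^A: posterior weight 4/15; P(next child type O) = 0.
  I^A I^A × I^A i: posterior weight 4/15; P(next child type O) = 0.
  I^A i × I^A I^A: posterior weight 4/15; P(next child type O) = 0.
  I^A i × I^A i: posterior weight 1/5; P(next child type O) = 1/4.
Weighted sum = 1/20.

1/20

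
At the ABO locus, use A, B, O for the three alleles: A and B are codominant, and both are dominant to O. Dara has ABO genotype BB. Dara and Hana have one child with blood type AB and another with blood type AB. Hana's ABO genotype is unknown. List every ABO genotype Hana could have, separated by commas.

AA, AB, AO

For each candidate genotype of Hana, check whether crossing it with BB can produce every observed child phenotype.
  AA → possible child types {AB} ✓
  AB → possible child types {B, AB} ✓
  AO → possible child types {B, AB} ✓
  BB → possible child types {B} ✗
  BO → possible child types {B} ✗
  OO → possible child types {B} ✗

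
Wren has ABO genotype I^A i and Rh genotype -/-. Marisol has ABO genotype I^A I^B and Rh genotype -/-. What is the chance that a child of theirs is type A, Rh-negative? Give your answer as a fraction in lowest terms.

ABO cross I^A i × I^A I^B → offspring phenotypes: 1/2 A, 1/4 B, 1/4 AB.
Rh cross -/- × -/- → 1 Rh-.
Independent loci: P(type A, Rh-negative) = 1/2 × 1 = 1/2.

1/2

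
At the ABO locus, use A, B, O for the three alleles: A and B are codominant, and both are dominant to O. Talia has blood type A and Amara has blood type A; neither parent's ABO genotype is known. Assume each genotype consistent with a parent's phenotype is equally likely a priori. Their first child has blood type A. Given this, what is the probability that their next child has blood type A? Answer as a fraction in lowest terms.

19/20

Possible genotypes: Talia ∈ {AA, AO}; Amara ∈ {AA, AO}.
Weight each parental genotype pair by prior × P(type-A child):
  AA × AA: posterior weight 4/15; P(next child type A) = 1.
  AA × AO: posterior weight 4/15; P(next child type A) = 1.
  AO × AA: posterior weight 4/15; P(next child type A) = 1.
  AO × AO: posterior weight 1/5; P(next child type A) = 3/4.
Weighted sum = 19/20.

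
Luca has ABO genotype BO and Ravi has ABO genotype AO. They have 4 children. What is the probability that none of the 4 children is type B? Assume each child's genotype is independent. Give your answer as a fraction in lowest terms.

81/256

ABO cross BO × AO → 1/4 O, 1/4 A, 1/4 B, 1/4 AB.
So P(type B) = 1/4 per child.
P(not type B) = 3/4 for one child; (3/4)^4 = 81/256.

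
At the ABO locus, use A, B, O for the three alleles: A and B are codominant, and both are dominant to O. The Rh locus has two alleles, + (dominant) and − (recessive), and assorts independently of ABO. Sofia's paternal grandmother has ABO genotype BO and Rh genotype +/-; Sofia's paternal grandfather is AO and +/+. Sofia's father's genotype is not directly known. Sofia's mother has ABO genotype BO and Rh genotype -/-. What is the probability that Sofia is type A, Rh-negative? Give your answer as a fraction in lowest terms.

Sofia's father's ABO genotype from BO × AO: 1/4 AB, 1/4 AO, 1/4 BO, 1/4 OO.
Crossing each possibility with the mother BO and summing P(type A): 1/4·1/4 + 1/4·1/4 + 1/4·0 + 1/4·0 = 1/8.
Similarly for Rh via the father's Rh distribution: P(Rh-) = 1/4.
Independent loci: 1/8 × 1/4 = 1/32.

1/32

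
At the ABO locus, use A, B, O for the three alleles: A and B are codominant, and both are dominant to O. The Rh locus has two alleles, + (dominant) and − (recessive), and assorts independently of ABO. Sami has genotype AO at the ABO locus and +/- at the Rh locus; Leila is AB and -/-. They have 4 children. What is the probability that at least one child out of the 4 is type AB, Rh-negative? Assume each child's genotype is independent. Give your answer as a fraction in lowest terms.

ABO cross AO × AB → 1/2 A, 1/4 B, 1/4 AB.
Rh cross +/- × -/- → 1/2 Rh+, 1/2 Rh-; so P(type AB, Rh-negative) = 1/4 × 1/2 = 1/8 per child.
P(none) = (7/8)^4 = 2401/4096; P(at least one) = 1 − 2401/4096 = 1695/4096.

1695/4096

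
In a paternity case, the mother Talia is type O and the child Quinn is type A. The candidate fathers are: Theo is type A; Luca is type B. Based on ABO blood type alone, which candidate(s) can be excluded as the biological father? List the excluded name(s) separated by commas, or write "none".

A candidate is excluded only if no genotype consistent with his phenotype could produce a type A child with a type O mother.
Luca (type B): no genotype consistent with that phenotype can produce a type-A child with a type-O mother.

Luca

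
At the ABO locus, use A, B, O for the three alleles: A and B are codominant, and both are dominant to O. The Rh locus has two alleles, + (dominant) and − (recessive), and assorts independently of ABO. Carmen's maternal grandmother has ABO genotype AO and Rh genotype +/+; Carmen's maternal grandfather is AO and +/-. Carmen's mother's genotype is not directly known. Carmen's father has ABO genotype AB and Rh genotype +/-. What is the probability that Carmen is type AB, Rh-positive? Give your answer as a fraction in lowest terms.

7/32

Carmen's mother's ABO genotype from AO × AO: 1/4 AA, 1/2 AO, 1/4 OO.
Crossing each possibility with the father AB and summing P(type AB): 1/4·1/2 + 1/2·1/4 + 1/4·0 = 1/4.
Similarly for Rh via the mother's Rh distribution: P(Rh+) = 7/8.
Independent loci: 1/4 × 7/8 = 7/32.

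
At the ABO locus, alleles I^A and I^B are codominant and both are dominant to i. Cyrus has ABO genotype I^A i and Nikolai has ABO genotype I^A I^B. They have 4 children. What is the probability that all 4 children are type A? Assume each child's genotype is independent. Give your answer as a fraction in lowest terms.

1/16

ABO cross I^A i × I^A I^B → 1/2 A, 1/4 B, 1/4 AB.
So P(type A) = 1/2 per child.
All 4 independent: (1/2)^4 = 1/16.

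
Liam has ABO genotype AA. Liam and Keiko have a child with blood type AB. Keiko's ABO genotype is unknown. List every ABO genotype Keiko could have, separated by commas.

AB, BB, BO

For each candidate genotype of Keiko, check whether crossing it with AA can produce every observed child phenotype.
  AA → possible child types {A} ✗
  AB → possible child types {A, AB} ✓
  AO → possible child types {A} ✗
  BB → possible child types {AB} ✓
  BO → possible child types {A, AB} ✓
  OO → possible child types {A} ✗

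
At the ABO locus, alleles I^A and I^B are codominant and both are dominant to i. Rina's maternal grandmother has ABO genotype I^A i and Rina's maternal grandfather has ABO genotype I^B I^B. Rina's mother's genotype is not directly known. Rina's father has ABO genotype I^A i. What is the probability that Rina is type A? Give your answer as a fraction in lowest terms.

3/8

Rina's mother's ABO genotype from I^A i × I^B I^B: 1/2 I^A I^B, 1/2 I^B i.
Crossing each possibility with the father I^A i and summing P(type A): 1/2·1/2 + 1/2·1/4 = 3/8.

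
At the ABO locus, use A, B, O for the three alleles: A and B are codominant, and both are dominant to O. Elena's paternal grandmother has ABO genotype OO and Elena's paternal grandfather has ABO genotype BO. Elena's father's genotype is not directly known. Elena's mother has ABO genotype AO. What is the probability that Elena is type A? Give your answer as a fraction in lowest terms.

3/8

Elena's father's ABO genotype from OO × BO: 1/2 BO, 1/2 OO.
Crossing each possibility with the mother AO and summing P(type A): 1/2·1/4 + 1/2·1/2 = 3/8.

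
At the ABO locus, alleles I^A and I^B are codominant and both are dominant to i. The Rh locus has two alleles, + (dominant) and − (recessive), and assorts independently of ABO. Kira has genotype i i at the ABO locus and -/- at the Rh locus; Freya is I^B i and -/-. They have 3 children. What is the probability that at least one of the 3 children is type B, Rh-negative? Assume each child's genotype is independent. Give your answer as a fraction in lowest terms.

7/8

ABO cross i i × I^B i → 1/2 O, 1/2 B.
Rh cross -/- × -/- → 1 Rh-; so P(type B, Rh-negative) = 1/2 × 1 = 1/2 per child.
P(none) = (1/2)^3 = 1/8; P(at least one) = 1 − 1/8 = 7/8.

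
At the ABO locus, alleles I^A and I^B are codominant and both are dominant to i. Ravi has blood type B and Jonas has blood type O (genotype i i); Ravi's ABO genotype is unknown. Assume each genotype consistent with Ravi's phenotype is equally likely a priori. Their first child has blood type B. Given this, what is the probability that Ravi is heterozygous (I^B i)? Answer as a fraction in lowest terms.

Possible genotypes: Ravi ∈ {I^B I^B, I^B i}; Jonas ∈ {i i}.
Weight each parental genotype pair by prior × P(type-B child):
  I^B I^B × i i: posterior weight 2/3.
  I^B i × i i: posterior weight 1/3.
Sum the posterior weight over pairs where Ravi is I^B i: 1/3.

1/3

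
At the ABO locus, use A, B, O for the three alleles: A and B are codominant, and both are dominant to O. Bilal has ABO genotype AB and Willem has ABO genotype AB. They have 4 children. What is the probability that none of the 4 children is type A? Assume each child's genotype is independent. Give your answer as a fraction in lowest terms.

81/256

ABO cross AB × AB → 1/4 A, 1/4 B, 1/2 AB.
So P(type A) = 1/4 per child.
P(not type A) = 3/4 for one child; (3/4)^4 = 81/256.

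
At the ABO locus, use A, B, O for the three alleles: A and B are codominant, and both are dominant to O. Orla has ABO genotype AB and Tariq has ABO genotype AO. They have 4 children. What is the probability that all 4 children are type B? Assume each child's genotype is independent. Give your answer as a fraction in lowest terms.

1/256

ABO cross AB × AO → 1/2 A, 1/4 B, 1/4 AB.
So P(type B) = 1/4 per child.
All 4 independent: (1/4)^4 = 1/256.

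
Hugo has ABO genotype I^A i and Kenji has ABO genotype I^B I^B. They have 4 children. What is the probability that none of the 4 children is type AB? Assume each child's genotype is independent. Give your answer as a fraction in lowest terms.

1/16

ABO cross I^A i × I^B I^B → 1/2 B, 1/2 AB.
So P(type AB) = 1/2 per child.
P(not type AB) = 1/2 for one child; (1/2)^4 = 1/16.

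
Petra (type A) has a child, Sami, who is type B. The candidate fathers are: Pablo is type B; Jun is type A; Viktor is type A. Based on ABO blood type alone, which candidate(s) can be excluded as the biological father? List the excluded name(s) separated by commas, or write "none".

Jun, Viktor

A candidate is excluded only if no genotype consistent with his phenotype could produce a type B child with a type A mother.
Jun (type A): no genotype consistent with that phenotype can produce a type-B child with a type-A mother.
Viktor (type A): no genotype consistent with that phenotype can produce a type-B child with a type-A mother.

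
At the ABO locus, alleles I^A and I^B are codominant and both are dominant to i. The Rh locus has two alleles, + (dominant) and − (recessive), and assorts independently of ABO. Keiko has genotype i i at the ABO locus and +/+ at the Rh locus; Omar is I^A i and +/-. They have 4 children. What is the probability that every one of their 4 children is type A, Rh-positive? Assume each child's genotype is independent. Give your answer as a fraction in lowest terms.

ABO cross i i × I^A i → 1/2 O, 1/2 A.
Rh cross +/+ × +/- → 1 Rh+; so P(type A, Rh-positive) = 1/2 × 1 = 1/2 per child.
All 4 independent: (1/2)^4 = 1/16.

1/16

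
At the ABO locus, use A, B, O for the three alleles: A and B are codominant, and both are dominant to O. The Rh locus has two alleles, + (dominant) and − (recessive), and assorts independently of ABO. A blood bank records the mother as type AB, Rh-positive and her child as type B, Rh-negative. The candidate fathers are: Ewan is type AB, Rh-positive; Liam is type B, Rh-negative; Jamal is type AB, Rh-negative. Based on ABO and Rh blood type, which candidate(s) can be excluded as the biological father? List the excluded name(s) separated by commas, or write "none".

none

A candidate is excluded only if no genotype consistent with his phenotype could produce a type B, Rh-negative child with a type AB, Rh-positive mother.
Every candidate has at least one consistent genotype combination, so none can be excluded.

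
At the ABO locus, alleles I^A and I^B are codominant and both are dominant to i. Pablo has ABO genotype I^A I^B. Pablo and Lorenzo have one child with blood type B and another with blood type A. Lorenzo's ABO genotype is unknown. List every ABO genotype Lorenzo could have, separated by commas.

I^A I^B, I^A i, I^B i, i i

For each candidate genotype of Lorenzo, check whether crossing it with I^A I^B can produce every observed child phenotype.
  I^A I^A → possible child types {A, AB} ✗
  I^A I^B → possible child types {A, B, AB} ✓
  I^A i → possible child types {A, B, AB} ✓
  I^B I^B → possible child types {B, AB} ✗
  I^B i → possible child types {A, B, AB} ✓
  i i → possible child types {A, B} ✓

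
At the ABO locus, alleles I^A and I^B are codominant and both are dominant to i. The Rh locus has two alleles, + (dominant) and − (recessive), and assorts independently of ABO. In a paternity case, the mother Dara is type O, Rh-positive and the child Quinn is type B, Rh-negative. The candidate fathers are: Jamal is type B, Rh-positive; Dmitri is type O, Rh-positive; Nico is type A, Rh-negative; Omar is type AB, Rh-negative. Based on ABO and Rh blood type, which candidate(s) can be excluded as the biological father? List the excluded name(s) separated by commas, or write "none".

A candidate is excluded only if no genotype consistent with his phenotype could produce a type B, Rh-negative child with a type O, Rh-positive mother.
Dmitri (type O, Rh+): no genotype consistent with that phenotype can produce a type-B Rh- child with a type-O mother.
Nico (type A, Rh-): no genotype consistent with that phenotype can produce a type-B Rh- child with a type-O mother.

Dmitri, Nico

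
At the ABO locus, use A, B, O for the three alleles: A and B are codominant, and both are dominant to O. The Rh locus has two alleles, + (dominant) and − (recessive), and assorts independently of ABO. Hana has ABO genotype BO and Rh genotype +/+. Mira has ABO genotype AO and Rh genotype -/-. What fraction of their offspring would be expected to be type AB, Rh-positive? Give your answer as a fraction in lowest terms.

ABO cross BO × AO → offspring phenotypes: 1/4 O, 1/4 A, 1/4 B, 1/4 AB.
Rh cross +/+ × -/- → 1 Rh+.
Independent loci: P(type AB, Rh-positive) = 1/4 × 1 = 1/4.

1/4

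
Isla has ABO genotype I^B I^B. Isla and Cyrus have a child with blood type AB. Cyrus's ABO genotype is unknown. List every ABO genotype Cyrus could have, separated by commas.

For each candidate genotype of Cyrus, check whether crossing it with I^B I^B can produce every observed child phenotype.
  I^A I^A → possible child types {AB} ✓
  I^A I^B → possible child types {B, AB} ✓
  I^A i → possible child types {B, AB} ✓
  I^B I^B → possible child types {B} ✗
  I^B i → possible child types {B} ✗
  i i → possible child types {B} ✗

I^A I^A, I^A I^B, I^A i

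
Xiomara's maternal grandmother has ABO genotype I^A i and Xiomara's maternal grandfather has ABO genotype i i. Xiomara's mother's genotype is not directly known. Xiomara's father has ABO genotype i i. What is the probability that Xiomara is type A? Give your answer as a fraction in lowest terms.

Xiomara's mother's ABO genotype from I^A i × i i: 1/2 I^A i, 1/2 i i.
Crossing each possibility with the father i i and summing P(type A): 1/2·1/2 + 1/2·0 = 1/4.

1/4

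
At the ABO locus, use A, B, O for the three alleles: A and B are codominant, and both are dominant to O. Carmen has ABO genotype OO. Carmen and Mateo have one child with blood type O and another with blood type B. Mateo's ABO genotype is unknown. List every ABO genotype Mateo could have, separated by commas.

BO

For each candidate genotype of Mateo, check whether crossing it with OO can produce every observed child phenotype.
  AA → possible child types {A} ✗
  AB → possible child types {A, B} ✗
  AO → possible child types {O, A} ✗
  BB → possible child types {B} ✗
  BO → possible child types {O, B} ✓
  OO → possible child types {O} ✗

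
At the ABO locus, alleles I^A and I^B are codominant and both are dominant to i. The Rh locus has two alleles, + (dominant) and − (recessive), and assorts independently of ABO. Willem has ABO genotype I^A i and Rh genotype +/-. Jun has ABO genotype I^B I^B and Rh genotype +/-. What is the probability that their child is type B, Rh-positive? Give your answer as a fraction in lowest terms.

ABO cross I^A i × I^B I^B → offspring phenotypes: 1/2 B, 1/2 AB.
Rh cross +/- × +/- → 3/4 Rh+, 1/4 Rh-.
Independent loci: P(type B, Rh-positive) = 1/2 × 3/4 = 3/8.

3/8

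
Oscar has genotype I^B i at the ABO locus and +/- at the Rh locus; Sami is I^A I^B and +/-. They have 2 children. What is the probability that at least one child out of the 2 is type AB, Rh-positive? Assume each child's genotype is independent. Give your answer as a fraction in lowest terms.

87/256

ABO cross I^B i × I^A I^B → 1/4 A, 1/2 B, 1/4 AB.
Rh cross +/- × +/- → 3/4 Rh+, 1/4 Rh-; so P(type AB, Rh-positive) = 1/4 × 3/4 = 3/16 per child.
P(none) = (13/16)^2 = 169/256; P(at least one) = 1 − 169/256 = 87/256.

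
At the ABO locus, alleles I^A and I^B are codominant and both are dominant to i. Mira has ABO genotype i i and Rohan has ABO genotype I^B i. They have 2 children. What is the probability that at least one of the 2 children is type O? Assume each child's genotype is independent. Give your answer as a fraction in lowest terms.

3/4

ABO cross i i × I^B i → 1/2 O, 1/2 B.
So P(type O) = 1/2 per child.
P(none) = (1/2)^2 = 1/4; P(at least one) = 1 − 1/4 = 3/4.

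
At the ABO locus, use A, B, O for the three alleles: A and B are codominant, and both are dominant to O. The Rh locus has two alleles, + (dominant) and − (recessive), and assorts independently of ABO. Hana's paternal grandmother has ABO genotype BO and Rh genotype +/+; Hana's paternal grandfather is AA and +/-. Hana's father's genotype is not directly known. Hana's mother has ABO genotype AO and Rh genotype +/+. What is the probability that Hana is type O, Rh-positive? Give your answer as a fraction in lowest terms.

Hana's father's ABO genotype from BO × AA: 1/2 AB, 1/2 AO.
Crossing each possibility with the mother AO and summing P(type O): 1/2·0 + 1/2·1/4 = 1/8.
Similarly for Rh via the father's Rh distribution: P(Rh+) = 1.
Independent loci: 1/8 × 1 = 1/8.

1/8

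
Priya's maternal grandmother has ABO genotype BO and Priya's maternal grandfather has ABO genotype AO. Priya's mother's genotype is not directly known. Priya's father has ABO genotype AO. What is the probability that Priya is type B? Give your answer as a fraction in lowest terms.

Priya's mother's ABO genotype from BO × AO: 1/4 AB, 1/4 AO, 1/4 BO, 1/4 OO.
Crossing each possibility with the father AO and summing P(type B): 1/4·1/4 + 1/4·0 + 1/4·1/4 + 1/4·0 = 1/8.

1/8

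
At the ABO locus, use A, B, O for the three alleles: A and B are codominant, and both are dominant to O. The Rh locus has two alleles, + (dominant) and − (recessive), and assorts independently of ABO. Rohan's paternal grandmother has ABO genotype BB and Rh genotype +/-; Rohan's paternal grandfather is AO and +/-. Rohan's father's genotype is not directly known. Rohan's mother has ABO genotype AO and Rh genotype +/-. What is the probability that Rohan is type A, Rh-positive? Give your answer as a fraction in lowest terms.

Rohan's father's ABO genotype from BB × AO: 1/2 AB, 1/2 BO.
Crossing each possibility with the mother AO and summing P(type A): 1/2·1/2 + 1/2·1/4 = 3/8.
Similarly for Rh via the father's Rh distribution: P(Rh+) = 3/4.
Independent loci: 3/8 × 3/4 = 9/32.

9/32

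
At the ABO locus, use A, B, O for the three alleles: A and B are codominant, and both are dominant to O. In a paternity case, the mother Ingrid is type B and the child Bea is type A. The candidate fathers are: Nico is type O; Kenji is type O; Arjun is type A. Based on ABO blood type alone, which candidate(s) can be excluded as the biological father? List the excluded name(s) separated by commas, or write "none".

Nico, Kenji

A candidate is excluded only if no genotype consistent with his phenotype could produce a type A child with a type B mother.
Nico (type O): no genotype consistent with that phenotype can produce a type-A child with a type-B mother.
Kenji (type O): no genotype consistent with that phenotype can produce a type-A child with a type-B mother.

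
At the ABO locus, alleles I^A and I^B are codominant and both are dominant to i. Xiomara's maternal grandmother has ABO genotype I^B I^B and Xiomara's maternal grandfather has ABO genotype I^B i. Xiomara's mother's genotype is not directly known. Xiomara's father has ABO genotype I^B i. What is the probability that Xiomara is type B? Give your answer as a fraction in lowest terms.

Xiomara's mother's ABO genotype from I^B I^B × I^B i: 1/2 I^B I^B, 1/2 I^B i.
Crossing each possibility with the father I^B i and summing P(type B): 1/2·1 + 1/2·3/4 = 7/8.

7/8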